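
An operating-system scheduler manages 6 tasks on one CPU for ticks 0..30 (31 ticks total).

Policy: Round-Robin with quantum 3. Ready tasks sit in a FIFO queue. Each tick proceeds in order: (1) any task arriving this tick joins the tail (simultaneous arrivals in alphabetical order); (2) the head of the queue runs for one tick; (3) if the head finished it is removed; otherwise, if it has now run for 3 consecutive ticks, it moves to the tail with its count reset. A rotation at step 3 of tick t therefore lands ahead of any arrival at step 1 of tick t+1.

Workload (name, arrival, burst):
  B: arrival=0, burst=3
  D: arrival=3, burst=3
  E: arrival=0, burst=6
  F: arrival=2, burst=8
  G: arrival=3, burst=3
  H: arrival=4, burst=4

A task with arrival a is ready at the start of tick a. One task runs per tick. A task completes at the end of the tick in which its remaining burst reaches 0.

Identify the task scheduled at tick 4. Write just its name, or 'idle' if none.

running at tick 4 = E

t=0: queue=[B,E] q_used=0 → run B
t=1: queue=[B,E] q_used=1 → run B
t=2: queue=[B,E,F] q_used=2 → run B
t=3: queue=[E,F,D,G] q_used=0 → run E
t=4: queue=[E,F,D,G,H] q_used=1 → run E
t=5: queue=[E,F,D,G,H] q_used=2 → run E
t=6: queue=[F,D,G,H,E] q_used=0 → run F
t=7: queue=[F,D,G,H,E] q_used=1 → run F
t=8: queue=[F,D,G,H,E] q_used=2 → run F
t=9: queue=[D,G,H,E,F] q_used=0 → run D
t=10: queue=[D,G,H,E,F] q_used=1 → run D
t=11: queue=[D,G,H,E,F] q_used=2 → run D
t=12: queue=[G,H,E,F] q_used=0 → run G
t=13: queue=[G,H,E,F] q_used=1 → run G
t=14: queue=[G,H,E,F] q_used=2 → run G
t=15: queue=[H,E,F] q_used=0 → run H
t=16: queue=[H,E,F] q_used=1 → run H
t=17: queue=[H,E,F] q_used=2 → run H
t=18: queue=[E,F,H] q_used=0 → run E
t=19: queue=[E,F,H] q_used=1 → run E
t=20: queue=[E,F,H] q_used=2 → run E
t=21: queue=[F,H] q_used=0 → run F
t=22: queue=[F,H] q_used=1 → run F
t=23: queue=[F,H] q_used=2 → run F
t=24: queue=[H,F] q_used=0 → run H
t=25: queue=[F] q_used=0 → run F
t=26: queue=[F] q_used=1 → run F
t=27: (idle)
t=28: (idle)
t=29: (idle)
t=30: (idle)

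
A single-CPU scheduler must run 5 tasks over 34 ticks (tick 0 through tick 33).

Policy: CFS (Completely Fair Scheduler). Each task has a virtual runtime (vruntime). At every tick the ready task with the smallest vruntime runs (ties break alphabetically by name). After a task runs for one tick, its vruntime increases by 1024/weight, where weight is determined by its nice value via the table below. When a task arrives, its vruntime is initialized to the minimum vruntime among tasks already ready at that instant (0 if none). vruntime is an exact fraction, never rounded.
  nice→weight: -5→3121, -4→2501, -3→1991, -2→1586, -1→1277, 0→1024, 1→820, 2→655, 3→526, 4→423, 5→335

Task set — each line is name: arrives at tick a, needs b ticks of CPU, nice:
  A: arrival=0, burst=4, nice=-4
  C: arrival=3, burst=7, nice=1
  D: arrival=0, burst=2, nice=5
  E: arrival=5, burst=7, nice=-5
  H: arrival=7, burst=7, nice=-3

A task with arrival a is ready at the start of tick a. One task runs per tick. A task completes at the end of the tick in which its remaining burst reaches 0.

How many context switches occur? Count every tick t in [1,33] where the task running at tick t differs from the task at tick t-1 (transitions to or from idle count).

context switches = 21

t=0: vr[A=0 D=0] → run A
t=1: vr[A=1024/2501 D=0] → run D
t=2: vr[A=1024/2501 D=1024/335] → run A
t=3: vr[A=2048/2501 C=2048/2501 D=1024/335] → run A
t=4: vr[A=3072/2501 C=2048/2501 D=1024/335] → run C
t=5: vr[A=3072/2501 C=25856/12505 D=1024/335 E=3072/2501] → run A
t=6: vr[C=25856/12505 D=1024/335 E=3072/2501] → run E
t=7: vr[C=25856/12505 D=1024/335 E=12148736/7805621 H=12148736/7805621] → run E
t=8: vr[C=25856/12505 D=1024/335 E=14709760/7805621 H=12148736/7805621] → run H
t=9: vr[C=25856/12505 D=1024/335 E=14709760/7805621 H=32181089280/15540991411] → run E
t=10: vr[C=25856/12505 D=1024/335 E=17270784/7805621 H=32181089280/15540991411] → run C
t=11: vr[C=41472/12505 D=1024/335 E=17270784/7805621 H=32181089280/15540991411] → run H
t=12: vr[C=41472/12505 D=1024/335 E=17270784/7805621 H=40174045184/15540991411] → run E
t=13: vr[C=41472/12505 D=1024/335 E=19831808/7805621 H=40174045184/15540991411] → run E
t=14: vr[C=41472/12505 D=1024/335 E=22392832/7805621 H=40174045184/15540991411] → run H
t=15: vr[C=41472/12505 D=1024/335 E=22392832/7805621 H=48167001088/15540991411] → run E
t=16: vr[C=41472/12505 D=1024/335 E=24953856/7805621 H=48167001088/15540991411] → run D
t=17: vr[C=41472/12505 E=24953856/7805621 H=48167001088/15540991411] → run H
t=18: vr[C=41472/12505 E=24953856/7805621 H=56159956992/15540991411] → run E
t=19: vr[C=41472/12505 H=56159956992/15540991411] → run C
t=20: vr[C=57088/12505 H=56159956992/15540991411] → run H
t=21: vr[C=57088/12505 H=64152912896/15540991411] → run H
t=22: vr[C=57088/12505 H=72145868800/15540991411] → run C
t=23: vr[C=72704/12505 H=72145868800/15540991411] → run H
t=24: vr[C=72704/12505] → run C
t=25: vr[C=17664/2501] → run C
t=26: vr[C=103936/12505] → run C
t=27: (idle)
t=28: (idle)
t=29: (idle)
t=30: (idle)
t=31: (idle)
t=32: (idle)
t=33: (idle)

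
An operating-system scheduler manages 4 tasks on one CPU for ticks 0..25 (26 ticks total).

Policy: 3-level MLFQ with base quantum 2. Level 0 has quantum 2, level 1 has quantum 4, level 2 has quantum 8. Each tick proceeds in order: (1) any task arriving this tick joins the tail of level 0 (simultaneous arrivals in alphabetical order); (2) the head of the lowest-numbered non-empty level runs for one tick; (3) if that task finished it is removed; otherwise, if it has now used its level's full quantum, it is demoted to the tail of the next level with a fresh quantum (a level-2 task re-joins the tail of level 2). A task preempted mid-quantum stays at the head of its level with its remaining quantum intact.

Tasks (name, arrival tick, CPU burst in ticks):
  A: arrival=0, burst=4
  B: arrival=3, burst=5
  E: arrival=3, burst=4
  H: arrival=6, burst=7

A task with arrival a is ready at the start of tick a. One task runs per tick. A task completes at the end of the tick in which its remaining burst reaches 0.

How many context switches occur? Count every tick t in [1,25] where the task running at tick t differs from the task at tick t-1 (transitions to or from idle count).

t=0: L0/L1/L2 = A/-/- → run A
t=1: L0/L1/L2 = A/-/- → run A
t=2: L0/L1/L2 = -/A/- → run A
t=3: L0/L1/L2 = BE/A/- → run B
t=4: L0/L1/L2 = BE/A/- → run B
t=5: L0/L1/L2 = E/AB/- → run E
t=6: L0/L1/L2 = EH/AB/- → run E
t=7: L0/L1/L2 = H/ABE/- → run H
t=8: L0/L1/L2 = H/ABE/- → run H
t=9: L0/L1/L2 = -/ABEH/- → run A
t=10: L0/L1/L2 = -/BEH/- → run B
t=11: L0/L1/L2 = -/BEH/- → run B
t=12: L0/L1/L2 = -/BEH/- → run B
t=13: L0/L1/L2 = -/EH/- → run E
t=14: L0/L1/L2 = -/EH/- → run E
t=15: L0/L1/L2 = -/H/- → run H
t=16: L0/L1/L2 = -/H/- → run H
t=17: L0/L1/L2 = -/H/- → run H
t=18: L0/L1/L2 = -/H/- → run H
t=19: L0/L1/L2 = -/-/H → run H
t=20: (idle)
t=21: (idle)
t=22: (idle)
t=23: (idle)
t=24: (idle)
t=25: (idle)

context switches = 8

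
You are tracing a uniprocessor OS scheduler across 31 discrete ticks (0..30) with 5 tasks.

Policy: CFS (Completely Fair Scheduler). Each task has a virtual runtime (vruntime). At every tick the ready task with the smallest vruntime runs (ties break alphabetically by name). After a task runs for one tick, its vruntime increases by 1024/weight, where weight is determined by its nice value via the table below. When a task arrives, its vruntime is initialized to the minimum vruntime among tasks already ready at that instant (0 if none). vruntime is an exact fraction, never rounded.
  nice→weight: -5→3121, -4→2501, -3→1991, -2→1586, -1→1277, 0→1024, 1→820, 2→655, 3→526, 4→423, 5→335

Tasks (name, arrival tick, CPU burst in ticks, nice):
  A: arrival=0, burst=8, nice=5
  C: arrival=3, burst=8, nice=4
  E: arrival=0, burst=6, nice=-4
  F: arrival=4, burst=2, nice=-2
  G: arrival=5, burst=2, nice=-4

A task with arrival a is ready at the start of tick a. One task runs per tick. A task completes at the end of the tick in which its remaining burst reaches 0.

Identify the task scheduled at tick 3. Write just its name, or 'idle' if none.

running at tick 3 = C

t=0: vr[A=0 E=0] → run A
t=1: vr[A=1024/335 E=0] → run E
t=2: vr[A=1024/335 E=1024/2501] → run E
t=3: vr[A=1024/335 C=2048/2501 E=2048/2501] → run C
t=4: vr[A=1024/335 C=3427328/1057923 E=2048/2501 F=2048/2501] → run E
t=5: vr[A=1024/335 C=3427328/1057923 E=3072/2501 F=2048/2501 G=2048/2501] → run F
t=6: vr[A=1024/335 C=3427328/1057923 E=3072/2501 F=47616/32513 G=2048/2501] → run G
t=7: vr[A=1024/335 C=3427328/1057923 E=3072/2501 F=47616/32513 G=3072/2501] → run E
t=8: vr[A=1024/335 C=3427328/1057923 E=4096/2501 F=47616/32513 G=3072/2501] → run G
t=9: vr[A=1024/335 C=3427328/1057923 E=4096/2501 F=47616/32513] → run F
t=10: vr[A=1024/335 C=3427328/1057923 E=4096/2501] → run E
t=11: vr[A=1024/335 C=3427328/1057923 E=5120/2501] → run E
t=12: vr[A=1024/335 C=3427328/1057923] → run A
t=13: vr[A=2048/335 C=3427328/1057923] → run C
t=14: vr[A=2048/335 C=5988352/1057923] → run C
t=15: vr[A=2048/335 C=2849792/352641] → run A
t=16: vr[A=3072/335 C=2849792/352641] → run C
t=17: vr[A=3072/335 C=11110400/1057923] → run A
t=18: vr[A=4096/335 C=11110400/1057923] → run C
t=19: vr[A=4096/335 C=13671424/1057923] → run A
t=20: vr[A=1024/67 C=13671424/1057923] → run C
t=21: vr[A=1024/67 C=5410816/352641] → run A
t=22: vr[A=6144/335 C=5410816/352641] → run C
t=23: vr[A=6144/335 C=18793472/1057923] → run C
t=24: vr[A=6144/335] → run A
t=25: vr[A=7168/335] → run A
t=26: (idle)
t=27: (idle)
t=28: (idle)
t=29: (idle)
t=30: (idle)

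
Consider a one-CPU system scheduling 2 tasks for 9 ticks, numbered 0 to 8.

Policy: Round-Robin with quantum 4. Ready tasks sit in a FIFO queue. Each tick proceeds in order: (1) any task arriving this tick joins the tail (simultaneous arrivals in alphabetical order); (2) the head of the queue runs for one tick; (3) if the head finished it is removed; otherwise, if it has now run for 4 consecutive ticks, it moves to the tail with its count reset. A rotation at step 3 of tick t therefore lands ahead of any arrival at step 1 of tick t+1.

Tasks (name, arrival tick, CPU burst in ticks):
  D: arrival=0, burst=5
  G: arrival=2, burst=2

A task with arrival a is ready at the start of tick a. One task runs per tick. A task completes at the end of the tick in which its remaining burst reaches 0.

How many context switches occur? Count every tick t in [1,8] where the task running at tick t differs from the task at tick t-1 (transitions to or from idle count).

t=0: queue=[D] q_used=0 → run D
t=1: queue=[D] q_used=1 → run D
t=2: queue=[D,G] q_used=2 → run D
t=3: queue=[D,G] q_used=3 → run D
t=4: queue=[G,D] q_used=0 → run G
t=5: queue=[G,D] q_used=1 → run G
t=6: queue=[D] q_used=0 → run D
t=7: (idle)
t=8: (idle)

context switches = 3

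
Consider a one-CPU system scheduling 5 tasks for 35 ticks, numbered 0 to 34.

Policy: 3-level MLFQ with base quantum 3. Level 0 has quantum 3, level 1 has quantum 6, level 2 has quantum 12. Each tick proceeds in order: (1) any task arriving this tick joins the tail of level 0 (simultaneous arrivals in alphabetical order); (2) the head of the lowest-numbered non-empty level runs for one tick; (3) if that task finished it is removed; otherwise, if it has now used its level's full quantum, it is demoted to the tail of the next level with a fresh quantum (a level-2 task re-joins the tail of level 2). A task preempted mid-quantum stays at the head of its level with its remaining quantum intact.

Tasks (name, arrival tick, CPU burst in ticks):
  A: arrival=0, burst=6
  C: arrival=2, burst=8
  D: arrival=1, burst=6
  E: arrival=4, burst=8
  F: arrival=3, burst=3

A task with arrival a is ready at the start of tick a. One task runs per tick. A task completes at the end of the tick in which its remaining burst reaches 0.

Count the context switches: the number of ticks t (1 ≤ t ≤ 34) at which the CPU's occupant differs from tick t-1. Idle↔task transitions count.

t=0: L0/L1/L2 = A/-/- → run A
t=1: L0/L1/L2 = AD/-/- → run A
t=2: L0/L1/L2 = ADC/-/- → run A
t=3: L0/L1/L2 = DCF/A/- → run D
t=4: L0/L1/L2 = DCFE/A/- → run D
t=5: L0/L1/L2 = DCFE/A/- → run D
t=6: L0/L1/L2 = CFE/AD/- → run C
t=7: L0/L1/L2 = CFE/AD/- → run C
t=8: L0/L1/L2 = CFE/AD/- → run C
t=9: L0/L1/L2 = FE/ADC/- → run F
t=10: L0/L1/L2 = FE/ADC/- → run F
t=11: L0/L1/L2 = FE/ADC/- → run F
t=12: L0/L1/L2 = E/ADC/- → run E
t=13: L0/L1/L2 = E/ADC/- → run E
t=14: L0/L1/L2 = E/ADC/- → run E
t=15: L0/L1/L2 = -/ADCE/- → run A
t=16: L0/L1/L2 = -/ADCE/- → run A
t=17: L0/L1/L2 = -/ADCE/- → run A
t=18: L0/L1/L2 = -/DCE/- → run D
t=19: L0/L1/L2 = -/DCE/- → run D
t=20: L0/L1/L2 = -/DCE/- → run D
t=21: L0/L1/L2 = -/CE/- → run C
t=22: L0/L1/L2 = -/CE/- → run C
t=23: L0/L1/L2 = -/CE/- → run C
t=24: L0/L1/L2 = -/CE/- → run C
t=25: L0/L1/L2 = -/CE/- → run C
t=26: L0/L1/L2 = -/E/- → run E
t=27: L0/L1/L2 = -/E/- → run E
t=28: L0/L1/L2 = -/E/- → run E
t=29: L0/L1/L2 = -/E/- → run E
t=30: L0/L1/L2 = -/E/- → run E
t=31: (idle)
t=32: (idle)
t=33: (idle)
t=34: (idle)

context switches = 9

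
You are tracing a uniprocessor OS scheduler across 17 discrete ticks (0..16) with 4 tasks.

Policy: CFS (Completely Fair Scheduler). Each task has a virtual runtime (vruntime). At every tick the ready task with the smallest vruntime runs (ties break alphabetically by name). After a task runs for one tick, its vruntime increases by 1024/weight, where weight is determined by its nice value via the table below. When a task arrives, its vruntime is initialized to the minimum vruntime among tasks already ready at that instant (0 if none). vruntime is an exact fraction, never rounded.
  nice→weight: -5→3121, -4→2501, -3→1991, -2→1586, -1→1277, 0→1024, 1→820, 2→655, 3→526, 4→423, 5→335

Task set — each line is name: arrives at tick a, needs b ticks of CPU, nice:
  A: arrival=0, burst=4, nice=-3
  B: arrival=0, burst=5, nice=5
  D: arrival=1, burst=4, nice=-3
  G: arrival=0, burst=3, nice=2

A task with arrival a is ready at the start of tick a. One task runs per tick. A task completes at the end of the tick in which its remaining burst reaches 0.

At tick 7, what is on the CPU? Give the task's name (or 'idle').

t=0: vr[A=0 B=0 G=0] → run A
t=1: vr[A=1024/1991 B=0 D=0 G=0] → run B
t=2: vr[A=1024/1991 B=1024/335 D=0 G=0] → run D
t=3: vr[A=1024/1991 B=1024/335 D=1024/1991 G=0] → run G
t=4: vr[A=1024/1991 B=1024/335 D=1024/1991 G=1024/655] → run A
t=5: vr[A=2048/1991 B=1024/335 D=1024/1991 G=1024/655] → run D
t=6: vr[A=2048/1991 B=1024/335 D=2048/1991 G=1024/655] → run A
t=7: vr[A=3072/1991 B=1024/335 D=2048/1991 G=1024/655] → run D
t=8: vr[A=3072/1991 B=1024/335 D=3072/1991 G=1024/655] → run A
t=9: vr[B=1024/335 D=3072/1991 G=1024/655] → run D
t=10: vr[B=1024/335 G=1024/655] → run G
t=11: vr[B=1024/335 G=2048/655] → run B
t=12: vr[B=2048/335 G=2048/655] → run G
t=13: vr[B=2048/335] → run B
t=14: vr[B=3072/335] → run B
t=15: vr[B=4096/335] → run B
t=16: (idle)

running at tick 7 = D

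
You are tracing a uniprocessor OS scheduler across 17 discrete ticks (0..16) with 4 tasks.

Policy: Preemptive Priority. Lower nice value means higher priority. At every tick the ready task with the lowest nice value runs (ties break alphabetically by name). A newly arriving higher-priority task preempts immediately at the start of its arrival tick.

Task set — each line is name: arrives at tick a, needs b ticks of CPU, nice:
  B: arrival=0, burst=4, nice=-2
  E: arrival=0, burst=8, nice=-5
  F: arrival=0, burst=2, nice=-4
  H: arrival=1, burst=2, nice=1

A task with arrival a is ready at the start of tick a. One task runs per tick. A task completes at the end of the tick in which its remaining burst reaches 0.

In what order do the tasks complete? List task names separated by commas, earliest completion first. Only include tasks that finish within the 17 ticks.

t=0: ready={B,E,F} → run E
t=1: ready={B,E,F,H} → run E
t=2: ready={B,E,F,H} → run E
t=3: ready={B,E,F,H} → run E
t=4: ready={B,E,F,H} → run E
t=5: ready={B,E,F,H} → run E
t=6: ready={B,E,F,H} → run E
t=7: ready={B,E,F,H} → run E
t=8: ready={B,F,H} → run F
t=9: ready={B,F,H} → run F
t=10: ready={B,H} → run B
t=11: ready={B,H} → run B
t=12: ready={B,H} → run B
t=13: ready={B,H} → run B
t=14: ready={H} → run H
t=15: ready={H} → run H
t=16: (idle)

completion order = E, F, B, H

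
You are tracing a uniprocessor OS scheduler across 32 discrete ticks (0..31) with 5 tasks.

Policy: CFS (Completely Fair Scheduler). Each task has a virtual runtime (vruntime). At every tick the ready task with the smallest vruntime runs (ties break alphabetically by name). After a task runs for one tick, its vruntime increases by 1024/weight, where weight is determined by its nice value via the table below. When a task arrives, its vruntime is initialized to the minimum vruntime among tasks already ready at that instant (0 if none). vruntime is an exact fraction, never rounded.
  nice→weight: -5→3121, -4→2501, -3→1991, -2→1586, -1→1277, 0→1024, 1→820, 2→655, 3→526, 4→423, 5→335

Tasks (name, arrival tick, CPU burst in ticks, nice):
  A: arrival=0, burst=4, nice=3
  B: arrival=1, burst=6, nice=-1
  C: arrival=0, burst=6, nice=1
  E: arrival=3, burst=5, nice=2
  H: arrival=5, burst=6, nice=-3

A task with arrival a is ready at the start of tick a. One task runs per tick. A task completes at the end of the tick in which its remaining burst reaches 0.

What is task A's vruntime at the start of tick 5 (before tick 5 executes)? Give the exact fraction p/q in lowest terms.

vruntime(A, start of tick 5) = 512/263

t=0: vr[A=0 C=0] → run A
t=1: vr[A=512/263 B=0 C=0] → run B
t=2: vr[A=512/263 B=1024/1277 C=0] → run C
t=3: vr[A=512/263 B=1024/1277 C=256/205 E=1024/1277] → run B
t=4: vr[A=512/263 B=2048/1277 C=256/205 E=1024/1277] → run E
t=5: vr[A=512/263 B=2048/1277 C=256/205 E=1978368/836435 H=256/205] → run C
t=6: vr[A=512/263 B=2048/1277 C=512/205 E=1978368/836435 H=256/205] → run H
t=7: vr[A=512/263 B=2048/1277 C=512/205 E=1978368/836435 H=719616/408155] → run B
t=8: vr[A=512/263 B=3072/1277 C=512/205 E=1978368/836435 H=719616/408155] → run H
t=9: vr[A=512/263 B=3072/1277 C=512/205 E=1978368/836435 H=929536/408155] → run A
t=10: vr[A=1024/263 B=3072/1277 C=512/205 E=1978368/836435 H=929536/408155] → run H
t=11: vr[A=1024/263 B=3072/1277 C=512/205 E=1978368/836435 H=1139456/408155] → run E
t=12: vr[A=1024/263 B=3072/1277 C=512/205 E=3286016/836435 H=1139456/408155] → run B
t=13: vr[A=1024/263 B=4096/1277 C=512/205 E=3286016/836435 H=1139456/408155] → run C
t=14: vr[A=1024/263 B=4096/1277 C=768/205 E=3286016/836435 H=1139456/408155] → run H
t=15: vr[A=1024/263 B=4096/1277 C=768/205 E=3286016/836435 H=1349376/408155] → run B
t=16: vr[A=1024/263 B=5120/1277 C=768/205 E=3286016/836435 H=1349376/408155] → run H
t=17: vr[A=1024/263 B=5120/1277 C=768/205 E=3286016/836435 H=1559296/408155] → run C
t=18: vr[A=1024/263 B=5120/1277 C=1024/205 E=3286016/836435 H=1559296/408155] → run H
t=19: vr[A=1024/263 B=5120/1277 C=1024/205 E=3286016/836435] → run A
t=20: vr[A=1536/263 B=5120/1277 C=1024/205 E=3286016/836435] → run E
t=21: vr[A=1536/263 B=5120/1277 C=1024/205 E=4593664/836435] → run B
t=22: vr[A=1536/263 C=1024/205 E=4593664/836435] → run C
t=23: vr[A=1536/263 C=256/41 E=4593664/836435] → run E
t=24: vr[A=1536/263 C=256/41 E=5901312/836435] → run A
t=25: vr[C=256/41 E=5901312/836435] → run C
t=26: vr[E=5901312/836435] → run E
t=27: (idle)
t=28: (idle)
t=29: (idle)
t=30: (idle)
t=31: (idle)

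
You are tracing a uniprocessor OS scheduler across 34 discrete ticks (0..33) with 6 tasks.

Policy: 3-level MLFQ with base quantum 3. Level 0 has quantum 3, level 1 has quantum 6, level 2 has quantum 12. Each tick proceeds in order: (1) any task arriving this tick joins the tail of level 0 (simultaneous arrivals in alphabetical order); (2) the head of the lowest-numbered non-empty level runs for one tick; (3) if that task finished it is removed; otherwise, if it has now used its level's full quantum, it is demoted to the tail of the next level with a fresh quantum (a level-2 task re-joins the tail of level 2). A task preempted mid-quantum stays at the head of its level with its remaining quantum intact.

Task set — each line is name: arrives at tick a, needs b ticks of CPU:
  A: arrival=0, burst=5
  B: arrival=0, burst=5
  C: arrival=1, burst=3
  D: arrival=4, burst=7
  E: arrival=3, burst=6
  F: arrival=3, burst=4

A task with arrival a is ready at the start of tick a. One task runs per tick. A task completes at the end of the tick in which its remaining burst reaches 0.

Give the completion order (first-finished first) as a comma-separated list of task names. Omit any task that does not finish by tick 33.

completion order = C, A, B, E, F, D

t=0: L0/L1/L2 = AB/-/- → run A
t=1: L0/L1/L2 = ABC/-/- → run A
t=2: L0/L1/L2 = ABC/-/- → run A
t=3: L0/L1/L2 = BCEF/A/- → run B
t=4: L0/L1/L2 = BCEFD/A/- → run B
t=5: L0/L1/L2 = BCEFD/A/- → run B
t=6: L0/L1/L2 = CEFD/AB/- → run C
t=7: L0/L1/L2 = CEFD/AB/- → run C
t=8: L0/L1/L2 = CEFD/AB/- → run C
t=9: L0/L1/L2 = EFD/AB/- → run E
t=10: L0/L1/L2 = EFD/AB/- → run E
t=11: L0/L1/L2 = EFD/AB/- → run E
t=12: L0/L1/L2 = FD/ABE/- → run F
t=13: L0/L1/L2 = FD/ABE/- → run F
t=14: L0/L1/L2 = FD/ABE/- → run F
t=15: L0/L1/L2 = D/ABEF/- → run D
t=16: L0/L1/L2 = D/ABEF/- → run D
t=17: L0/L1/L2 = D/ABEF/- → run D
t=18: L0/L1/L2 = -/ABEFD/- → run A
t=19: L0/L1/L2 = -/ABEFD/- → run A
t=20: L0/L1/L2 = -/BEFD/- → run B
t=21: L0/L1/L2 = -/BEFD/- → run B
t=22: L0/L1/L2 = -/EFD/- → run E
t=23: L0/L1/L2 = -/EFD/- → run E
t=24: L0/L1/L2 = -/EFD/- → run E
t=25: L0/L1/L2 = -/FD/- → run F
t=26: L0/L1/L2 = -/D/- → run D
t=27: L0/L1/L2 = -/D/- → run D
t=28: L0/L1/L2 = -/D/- → run D
t=29: L0/L1/L2 = -/D/- → run D
t=30: (idle)
t=31: (idle)
t=32: (idle)
t=33: (idle)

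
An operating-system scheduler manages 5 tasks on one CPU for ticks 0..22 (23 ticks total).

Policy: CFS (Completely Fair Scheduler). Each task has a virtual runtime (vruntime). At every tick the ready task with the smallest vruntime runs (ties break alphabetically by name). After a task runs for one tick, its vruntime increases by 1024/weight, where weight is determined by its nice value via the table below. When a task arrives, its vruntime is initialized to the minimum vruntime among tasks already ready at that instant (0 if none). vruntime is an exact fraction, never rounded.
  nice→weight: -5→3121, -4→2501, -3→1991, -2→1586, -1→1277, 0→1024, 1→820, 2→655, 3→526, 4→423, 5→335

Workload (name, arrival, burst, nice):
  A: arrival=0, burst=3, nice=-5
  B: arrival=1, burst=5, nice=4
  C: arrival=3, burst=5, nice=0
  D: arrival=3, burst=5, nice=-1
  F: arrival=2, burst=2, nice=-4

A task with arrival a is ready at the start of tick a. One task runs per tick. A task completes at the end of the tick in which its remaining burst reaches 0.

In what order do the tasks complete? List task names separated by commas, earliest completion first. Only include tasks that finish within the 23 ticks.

completion order = A, F, D, C, B

t=0: vr[A=0] → run A
t=1: vr[A=1024/3121 B=1024/3121] → run A
t=2: vr[A=2048/3121 B=1024/3121 F=1024/3121] → run B
t=3: vr[A=2048/3121 B=3629056/1320183 C=1024/3121 D=1024/3121 F=1024/3121] → run C
t=4: vr[A=2048/3121 B=3629056/1320183 C=4145/3121 D=1024/3121 F=1024/3121] → run D
t=5: vr[A=2048/3121 B=3629056/1320183 C=4145/3121 D=4503552/3985517 F=1024/3121] → run F
t=6: vr[A=2048/3121 B=3629056/1320183 C=4145/3121 D=4503552/3985517 F=5756928/7805621] → run A
t=7: vr[B=3629056/1320183 C=4145/3121 D=4503552/3985517 F=5756928/7805621] → run F
t=8: vr[B=3629056/1320183 C=4145/3121 D=4503552/3985517] → run D
t=9: vr[B=3629056/1320183 C=4145/3121 D=7699456/3985517] → run C
t=10: vr[B=3629056/1320183 C=7266/3121 D=7699456/3985517] → run D
t=11: vr[B=3629056/1320183 C=7266/3121 D=10895360/3985517] → run C
t=12: vr[B=3629056/1320183 C=10387/3121 D=10895360/3985517] → run D
t=13: vr[B=3629056/1320183 C=10387/3121 D=14091264/3985517] → run B
t=14: vr[B=6824960/1320183 C=10387/3121 D=14091264/3985517] → run C
t=15: vr[B=6824960/1320183 C=13508/3121 D=14091264/3985517] → run D
t=16: vr[B=6824960/1320183 C=13508/3121] → run C
t=17: vr[B=6824960/1320183] → run B
t=18: vr[B=3340288/440061] → run B
t=19: vr[B=13216768/1320183] → run B
t=20: (idle)
t=21: (idle)
t=22: (idle)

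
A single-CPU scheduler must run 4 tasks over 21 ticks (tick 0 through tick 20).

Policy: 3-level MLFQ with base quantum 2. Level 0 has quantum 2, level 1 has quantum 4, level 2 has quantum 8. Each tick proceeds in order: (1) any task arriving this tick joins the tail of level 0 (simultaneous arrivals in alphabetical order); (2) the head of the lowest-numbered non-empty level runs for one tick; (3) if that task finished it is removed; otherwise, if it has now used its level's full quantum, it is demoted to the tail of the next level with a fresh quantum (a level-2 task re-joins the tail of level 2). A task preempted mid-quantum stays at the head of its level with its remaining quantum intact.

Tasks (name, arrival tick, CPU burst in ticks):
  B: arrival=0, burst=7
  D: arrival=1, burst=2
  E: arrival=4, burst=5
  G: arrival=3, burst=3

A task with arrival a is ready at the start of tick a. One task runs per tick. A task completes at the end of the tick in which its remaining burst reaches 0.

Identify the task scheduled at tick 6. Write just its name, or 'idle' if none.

t=0: L0/L1/L2 = B/-/- → run B
t=1: L0/L1/L2 = BD/-/- → run B
t=2: L0/L1/L2 = D/B/- → run D
t=3: L0/L1/L2 = DG/B/- → run D
t=4: L0/L1/L2 = GE/B/- → run G
t=5: L0/L1/L2 = GE/B/- → run G
t=6: L0/L1/L2 = E/BG/- → run E
t=7: L0/L1/L2 = E/BG/- → run E
t=8: L0/L1/L2 = -/BGE/- → run B
t=9: L0/L1/L2 = -/BGE/- → run B
t=10: L0/L1/L2 = -/BGE/- → run B
t=11: L0/L1/L2 = -/BGE/- → run B
t=12: L0/L1/L2 = -/GE/B → run G
t=13: L0/L1/L2 = -/E/B → run E
t=14: L0/L1/L2 = -/E/B → run E
t=15: L0/L1/L2 = -/E/B → run E
t=16: L0/L1/L2 = -/-/B → run B
t=17: (idle)
t=18: (idle)
t=19: (idle)
t=20: (idle)

running at tick 6 = E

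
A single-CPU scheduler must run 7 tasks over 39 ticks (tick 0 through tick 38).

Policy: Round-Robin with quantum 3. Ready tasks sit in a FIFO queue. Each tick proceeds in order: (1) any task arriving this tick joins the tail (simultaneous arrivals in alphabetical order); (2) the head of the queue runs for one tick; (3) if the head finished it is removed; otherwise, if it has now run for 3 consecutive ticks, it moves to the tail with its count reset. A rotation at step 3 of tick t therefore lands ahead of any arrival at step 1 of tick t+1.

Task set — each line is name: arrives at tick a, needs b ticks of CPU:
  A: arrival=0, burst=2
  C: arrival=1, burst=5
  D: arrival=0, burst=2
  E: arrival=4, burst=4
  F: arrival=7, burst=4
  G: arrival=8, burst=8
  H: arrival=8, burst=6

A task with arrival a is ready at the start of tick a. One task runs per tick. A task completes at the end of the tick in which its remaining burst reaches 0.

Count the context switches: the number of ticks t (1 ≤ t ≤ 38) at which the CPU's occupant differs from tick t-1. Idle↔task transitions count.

t=0: queue=[A,D] q_used=0 → run A
t=1: queue=[A,D,C] q_used=1 → run A
t=2: queue=[D,C] q_used=0 → run D
t=3: queue=[D,C] q_used=1 → run D
t=4: queue=[C,E] q_used=0 → run C
t=5: queue=[C,E] q_used=1 → run C
t=6: queue=[C,E] q_used=2 → run C
t=7: queue=[E,C,F] q_used=0 → run E
t=8: queue=[E,C,F,G,H] q_used=1 → run E
t=9: queue=[E,C,F,G,H] q_used=2 → run E
t=10: queue=[C,F,G,H,E] q_used=0 → run C
t=11: queue=[C,F,G,H,E] q_used=1 → run C
t=12: queue=[F,G,H,E] q_used=0 → run F
t=13: queue=[F,G,H,E] q_used=1 → run F
t=14: queue=[F,G,H,E] q_used=2 → run F
t=15: queue=[G,H,E,F] q_used=0 → run G
t=16: queue=[G,H,E,F] q_used=1 → run G
t=17: queue=[G,H,E,F] q_used=2 → run G
t=18: queue=[H,E,F,G] q_used=0 → run H
t=19: queue=[H,E,F,G] q_used=1 → run H
t=20: queue=[H,E,F,G] q_used=2 → run H
t=21: queue=[E,F,G,H] q_used=0 → run E
t=22: queue=[F,G,H] q_used=0 → run F
t=23: queue=[G,H] q_used=0 → run G
t=24: queue=[G,H] q_used=1 → run G
t=25: queue=[G,H] q_used=2 → run G
t=26: queue=[H,G] q_used=0 → run H
t=27: queue=[H,G] q_used=1 → run H
t=28: queue=[H,G] q_used=2 → run H
t=29: queue=[G] q_used=0 → run G
t=30: queue=[G] q_used=1 → run G
t=31: (idle)
t=32: (idle)
t=33: (idle)
t=34: (idle)
t=35: (idle)
t=36: (idle)
t=37: (idle)
t=38: (idle)

context switches = 13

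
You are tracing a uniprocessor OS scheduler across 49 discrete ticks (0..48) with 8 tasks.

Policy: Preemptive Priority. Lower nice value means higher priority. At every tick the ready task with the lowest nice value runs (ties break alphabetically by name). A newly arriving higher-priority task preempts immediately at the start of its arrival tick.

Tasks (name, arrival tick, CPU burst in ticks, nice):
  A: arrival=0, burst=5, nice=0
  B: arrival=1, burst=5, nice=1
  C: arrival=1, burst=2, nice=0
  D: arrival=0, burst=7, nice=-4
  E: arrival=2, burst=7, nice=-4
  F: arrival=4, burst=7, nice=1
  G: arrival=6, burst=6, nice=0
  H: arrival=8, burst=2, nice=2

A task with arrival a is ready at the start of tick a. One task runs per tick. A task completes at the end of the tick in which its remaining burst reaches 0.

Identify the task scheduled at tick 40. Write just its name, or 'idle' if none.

t=0: ready={A,D} → run D
t=1: ready={A,B,C,D} → run D
t=2: ready={A,B,C,D,E} → run D
t=3: ready={A,B,C,D,E} → run D
t=4: ready={A,B,C,D,E,F} → run D
t=5: ready={A,B,C,D,E,F} → run D
t=6: ready={A,B,C,D,E,F,G} → run D
t=7: ready={A,B,C,E,F,G} → run E
t=8: ready={A,B,C,E,F,G,H} → run E
t=9: ready={A,B,C,E,F,G,H} → run E
t=10: ready={A,B,C,E,F,G,H} → run E
t=11: ready={A,B,C,E,F,G,H} → run E
t=12: ready={A,B,C,E,F,G,H} → run E
t=13: ready={A,B,C,E,F,G,H} → run E
t=14: ready={A,B,C,F,G,H} → run A
t=15: ready={A,B,C,F,G,H} → run A
t=16: ready={A,B,C,F,G,H} → run A
t=17: ready={A,B,C,F,G,H} → run A
t=18: ready={A,B,C,F,G,H} → run A
t=19: ready={B,C,F,G,H} → run C
t=20: ready={B,C,F,G,H} → run C
t=21: ready={B,F,G,H} → run G
t=22: ready={B,F,G,H} → run G
t=23: ready={B,F,G,H} → run G
t=24: ready={B,F,G,H} → run G
t=25: ready={B,F,G,H} → run G
t=26: ready={B,F,G,H} → run G
t=27: ready={B,F,H} → run B
t=28: ready={B,F,H} → run B
t=29: ready={B,F,H} → run B
t=30: ready={B,F,H} → run B
t=31: ready={B,F,H} → run B
t=32: ready={F,H} → run F
t=33: ready={F,H} → run F
t=34: ready={F,H} → run F
t=35: ready={F,H} → run F
t=36: ready={F,H} → run F
t=37: ready={F,H} → run F
t=38: ready={F,H} → run F
t=39: ready={H} → run H
t=40: ready={H} → run H
t=41: (idle)
t=42: (idle)
t=43: (idle)
t=44: (idle)
t=45: (idle)
t=46: (idle)
t=47: (idle)
t=48: (idle)

running at tick 40 = H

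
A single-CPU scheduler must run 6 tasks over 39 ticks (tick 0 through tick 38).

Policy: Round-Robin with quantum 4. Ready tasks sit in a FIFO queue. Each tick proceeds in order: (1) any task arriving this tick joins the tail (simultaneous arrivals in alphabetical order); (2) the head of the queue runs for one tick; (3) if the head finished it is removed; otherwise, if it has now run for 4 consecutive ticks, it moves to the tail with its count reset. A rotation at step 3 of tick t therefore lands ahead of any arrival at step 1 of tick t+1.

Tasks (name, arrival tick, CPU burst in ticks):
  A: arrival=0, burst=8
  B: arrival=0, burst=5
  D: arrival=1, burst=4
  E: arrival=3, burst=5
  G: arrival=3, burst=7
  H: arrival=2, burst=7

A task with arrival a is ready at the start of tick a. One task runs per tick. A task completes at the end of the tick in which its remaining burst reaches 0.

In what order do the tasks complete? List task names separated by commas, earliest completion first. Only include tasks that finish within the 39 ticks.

completion order = D, A, B, H, E, G

t=0: queue=[A,B] q_used=0 → run A
t=1: queue=[A,B,D] q_used=1 → run A
t=2: queue=[A,B,D,H] q_used=2 → run A
t=3: queue=[A,B,D,H,E,G] q_used=3 → run A
t=4: queue=[B,D,H,E,G,A] q_used=0 → run B
t=5: queue=[B,D,H,E,G,A] q_used=1 → run B
t=6: queue=[B,D,H,E,G,A] q_used=2 → run B
t=7: queue=[B,D,H,E,G,A] q_used=3 → run B
t=8: queue=[D,H,E,G,A,B] q_used=0 → run D
t=9: queue=[D,H,E,G,A,B] q_used=1 → run D
t=10: queue=[D,H,E,G,A,B] q_used=2 → run D
t=11: queue=[D,H,E,G,A,B] q_used=3 → run D
t=12: queue=[H,E,G,A,B] q_used=0 → run H
t=13: queue=[H,E,G,A,B] q_used=1 → run H
t=14: queue=[H,E,G,A,B] q_used=2 → run H
t=15: queue=[H,E,G,A,B] q_used=3 → run H
t=16: queue=[E,G,A,B,H] q_used=0 → run E
t=17: queue=[E,G,A,B,H] q_used=1 → run E
t=18: queue=[E,G,A,B,H] q_used=2 → run E
t=19: queue=[E,G,A,B,H] q_used=3 → run E
t=20: queue=[G,A,B,H,E] q_used=0 → run G
t=21: queue=[G,A,B,H,E] q_used=1 → run G
t=22: queue=[G,A,B,H,E] q_used=2 → run G
t=23: queue=[G,A,B,H,E] q_used=3 → run G
t=24: queue=[A,B,H,E,G] q_used=0 → run A
t=25: queue=[A,B,H,E,G] q_used=1 → run A
t=26: queue=[A,B,H,E,G] q_used=2 → run A
t=27: queue=[A,B,H,E,G] q_used=3 → run A
t=28: queue=[B,H,E,G] q_used=0 → run B
t=29: queue=[H,E,G] q_used=0 → run H
t=30: queue=[H,E,G] q_used=1 → run H
t=31: queue=[H,E,G] q_used=2 → run H
t=32: queue=[E,G] q_used=0 → run E
t=33: queue=[G] q_used=0 → run G
t=34: queue=[G] q_used=1 → run G
t=35: queue=[G] q_used=2 → run G
t=36: (idle)
t=37: (idle)
t=38: (idle)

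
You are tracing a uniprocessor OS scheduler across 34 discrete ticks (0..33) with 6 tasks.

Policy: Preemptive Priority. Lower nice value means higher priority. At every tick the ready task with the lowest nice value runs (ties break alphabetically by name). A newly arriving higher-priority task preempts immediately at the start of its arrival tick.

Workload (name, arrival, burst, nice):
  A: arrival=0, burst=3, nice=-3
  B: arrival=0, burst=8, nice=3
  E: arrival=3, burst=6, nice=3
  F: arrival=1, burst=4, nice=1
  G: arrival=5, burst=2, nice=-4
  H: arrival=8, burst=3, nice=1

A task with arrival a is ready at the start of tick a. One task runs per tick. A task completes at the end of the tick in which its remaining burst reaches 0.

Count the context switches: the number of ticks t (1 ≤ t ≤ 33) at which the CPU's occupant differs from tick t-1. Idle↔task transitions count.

t=0: ready={A,B} → run A
t=1: ready={A,B,F} → run A
t=2: ready={A,B,F} → run A
t=3: ready={B,E,F} → run F
t=4: ready={B,E,F} → run F
t=5: ready={B,E,F,G} → run G
t=6: ready={B,E,F,G} → run G
t=7: ready={B,E,F} → run F
t=8: ready={B,E,F,H} → run F
t=9: ready={B,E,H} → run H
t=10: ready={B,E,H} → run H
t=11: ready={B,E,H} → run H
t=12: ready={B,E} → run B
t=13: ready={B,E} → run B
t=14: ready={B,E} → run B
t=15: ready={B,E} → run B
t=16: ready={B,E} → run B
t=17: ready={B,E} → run B
t=18: ready={B,E} → run B
t=19: ready={B,E} → run B
t=20: ready={E} → run E
t=21: ready={E} → run E
t=22: ready={E} → run E
t=23: ready={E} → run E
t=24: ready={E} → run E
t=25: ready={E} → run E
t=26: (idle)
t=27: (idle)
t=28: (idle)
t=29: (idle)
t=30: (idle)
t=31: (idle)
t=32: (idle)
t=33: (idle)

context switches = 7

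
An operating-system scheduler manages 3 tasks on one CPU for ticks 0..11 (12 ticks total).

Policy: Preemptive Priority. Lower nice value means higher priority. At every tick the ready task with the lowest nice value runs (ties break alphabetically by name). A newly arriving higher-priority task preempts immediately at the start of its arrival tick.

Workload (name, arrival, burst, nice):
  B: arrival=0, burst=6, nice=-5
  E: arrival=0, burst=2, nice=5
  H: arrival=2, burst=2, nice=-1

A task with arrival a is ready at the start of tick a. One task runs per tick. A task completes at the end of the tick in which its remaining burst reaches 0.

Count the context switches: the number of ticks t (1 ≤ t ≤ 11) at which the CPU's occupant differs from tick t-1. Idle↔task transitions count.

t=0: ready={B,E} → run B
t=1: ready={B,E} → run B
t=2: ready={B,E,H} → run B
t=3: ready={B,E,H} → run B
t=4: ready={B,E,H} → run B
t=5: ready={B,E,H} → run B
t=6: ready={E,H} → run H
t=7: ready={E,H} → run H
t=8: ready={E} → run E
t=9: ready={E} → run E
t=10: (idle)
t=11: (idle)

context switches = 3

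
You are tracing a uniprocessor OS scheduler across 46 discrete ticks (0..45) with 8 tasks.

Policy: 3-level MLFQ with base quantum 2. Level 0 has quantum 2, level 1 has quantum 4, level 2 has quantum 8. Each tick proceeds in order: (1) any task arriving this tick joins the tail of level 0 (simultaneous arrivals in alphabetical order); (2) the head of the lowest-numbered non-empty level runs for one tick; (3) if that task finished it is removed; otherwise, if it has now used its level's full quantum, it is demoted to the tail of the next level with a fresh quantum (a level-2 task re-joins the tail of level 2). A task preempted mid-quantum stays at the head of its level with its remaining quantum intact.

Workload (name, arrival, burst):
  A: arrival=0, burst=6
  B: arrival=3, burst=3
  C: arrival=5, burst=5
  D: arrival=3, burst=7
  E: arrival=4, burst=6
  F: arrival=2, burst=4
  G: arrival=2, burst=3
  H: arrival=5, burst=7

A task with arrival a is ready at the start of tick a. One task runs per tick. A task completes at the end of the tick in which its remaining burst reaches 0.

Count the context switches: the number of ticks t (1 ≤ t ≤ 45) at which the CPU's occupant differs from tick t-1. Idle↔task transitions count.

t=0: L0/L1/L2 = A/-/- → run A
t=1: L0/L1/L2 = A/-/- → run A
t=2: L0/L1/L2 = FG/A/- → run F
t=3: L0/L1/L2 = FGBD/A/- → run F
t=4: L0/L1/L2 = GBDE/AF/- → run G
t=5: L0/L1/L2 = GBDECH/AF/- → run G
t=6: L0/L1/L2 = BDECH/AFG/- → run B
t=7: L0/L1/L2 = BDECH/AFG/- → run B
t=8: L0/L1/L2 = DECH/AFGB/- → run D
t=9: L0/L1/L2 = DECH/AFGB/- → run D
t=10: L0/L1/L2 = ECH/AFGBD/- → run E
t=11: L0/L1/L2 = ECH/AFGBD/- → run E
t=12: L0/L1/L2 = CH/AFGBDE/- → run C
t=13: L0/L1/L2 = CH/AFGBDE/- → run C
t=14: L0/L1/L2 = H/AFGBDEC/- → run H
t=15: L0/L1/L2 = H/AFGBDEC/- → run H
t=16: L0/L1/L2 = -/AFGBDECH/- → run A
t=17: L0/L1/L2 = -/AFGBDECH/- → run A
t=18: L0/L1/L2 = -/AFGBDECH/- → run A
t=19: L0/L1/L2 = -/AFGBDECH/- → run A
t=20: L0/L1/L2 = -/FGBDECH/- → run F
t=21: L0/L1/L2 = -/FGBDECH/- → run F
t=22: L0/L1/L2 = -/GBDECH/- → run G
t=23: L0/L1/L2 = -/BDECH/- → run B
t=24: L0/L1/L2 = -/DECH/- → run D
t=25: L0/L1/L2 = -/DECH/- → run D
t=26: L0/L1/L2 = -/DECH/- → run D
t=27: L0/L1/L2 = -/DECH/- → run D
t=28: L0/L1/L2 = -/ECH/D → run E
t=29: L0/L1/L2 = -/ECH/D → run E
t=30: L0/L1/L2 = -/ECH/D → run E
t=31: L0/L1/L2 = -/ECH/D → run E
t=32: L0/L1/L2 = -/CH/D → run C
t=33: L0/L1/L2 = -/CH/D → run C
t=34: L0/L1/L2 = -/CH/D → run C
t=35: L0/L1/L2 = -/H/D → run H
t=36: L0/L1/L2 = -/H/D → run H
t=37: L0/L1/L2 = -/H/D → run H
t=38: L0/L1/L2 = -/H/D → run H
t=39: L0/L1/L2 = -/-/DH → run D
t=40: L0/L1/L2 = -/-/H → run H
t=41: (idle)
t=42: (idle)
t=43: (idle)
t=44: (idle)
t=45: (idle)

context switches = 18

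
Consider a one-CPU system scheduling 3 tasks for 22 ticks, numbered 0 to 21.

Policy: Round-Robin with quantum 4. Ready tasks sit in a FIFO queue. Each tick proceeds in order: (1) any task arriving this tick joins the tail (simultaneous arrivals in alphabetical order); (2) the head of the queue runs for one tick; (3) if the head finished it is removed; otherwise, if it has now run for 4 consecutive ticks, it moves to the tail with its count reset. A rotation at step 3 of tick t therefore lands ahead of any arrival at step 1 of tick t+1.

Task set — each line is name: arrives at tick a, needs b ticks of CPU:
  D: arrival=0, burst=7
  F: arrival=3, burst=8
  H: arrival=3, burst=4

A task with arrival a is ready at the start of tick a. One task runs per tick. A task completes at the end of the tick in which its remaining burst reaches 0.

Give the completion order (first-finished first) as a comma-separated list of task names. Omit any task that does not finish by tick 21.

completion order = H, D, F

t=0: queue=[D] q_used=0 → run D
t=1: queue=[D] q_used=1 → run D
t=2: queue=[D] q_used=2 → run D
t=3: queue=[D,F,H] q_used=3 → run D
t=4: queue=[F,H,D] q_used=0 → run F
t=5: queue=[F,H,D] q_used=1 → run F
t=6: queue=[F,H,D] q_used=2 → run F
t=7: queue=[F,H,D] q_used=3 → run F
t=8: queue=[H,D,F] q_used=0 → run H
t=9: queue=[H,D,F] q_used=1 → run H
t=10: queue=[H,D,F] q_used=2 → run H
t=11: queue=[H,D,F] q_used=3 → run H
t=12: queue=[D,F] q_used=0 → run D
t=13: queue=[D,F] q_used=1 → run D
t=14: queue=[D,F] q_used=2 → run D
t=15: queue=[F] q_used=0 → run F
t=16: queue=[F] q_used=1 → run F
t=17: queue=[F] q_used=2 → run F
t=18: queue=[F] q_used=3 → run F
t=19: (idle)
t=20: (idle)
t=21: (idle)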